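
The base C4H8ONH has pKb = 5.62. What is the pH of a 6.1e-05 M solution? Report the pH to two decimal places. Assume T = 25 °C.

C4H8ONH + H2O ⇌ C4H8ONH2+ + OH-
Kb = 10^(−5.62) = 2.40 × 10^-6
From the ICE table, Kb = x²/(6.1e-05 − x) = 2.40 × 10^-6.
Here C₀/Kb ≈ 25.4, so the small-x approximation fails. Use the quadratic:
x = [−2.4e-06 + √(2.4e-06² + 5.86e-10)]/2 = 1.10 × 10^-5 M
pOH = 4.96, so pH = 14.00 − pOH = 9.04

pH = 9.04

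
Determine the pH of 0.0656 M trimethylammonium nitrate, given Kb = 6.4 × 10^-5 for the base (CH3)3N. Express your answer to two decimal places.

(CH3)3NH+ is the conjugate acid of the weak base (CH3)3N.
Ka = Kw/Kb = 1.0×10^-14 / 6.4 × 10^-5 = 1.56 × 10^-10
From the ICE table, Ka = x²/(0.0656 − x) = 1.56 × 10^-10.
Assume x ≪ 0.0656: x ≈ √(1.56 × 10^-10 × 0.0656) = 3.20 × 10^-6 M
Check: 0.0049% ionized — well under 5%, approximation valid.
pH = −log[H+] = −log(3.20 × 10^-6) = 5.49

pH = 5.49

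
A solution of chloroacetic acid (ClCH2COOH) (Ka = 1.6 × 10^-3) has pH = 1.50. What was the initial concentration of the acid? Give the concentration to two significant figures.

[H+] = 10^(-1.50) = 3.16 × 10^-2 M = x
Ka = x²/(C₀ − x) ⇒ C₀ = x + x²/Ka
C₀ = 3.16 × 10^-2 + (3.16 × 10^-2)²/(1.6 × 10^-3) = 6.56 × 10^-1 M

C₀ = 6.6 × 10^-1 M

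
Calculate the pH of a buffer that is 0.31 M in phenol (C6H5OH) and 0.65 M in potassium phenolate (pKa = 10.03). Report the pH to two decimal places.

pH = pKa + log([A⁻]/[HA]) = 10.03 + log(0.65/0.31)
pH = 10.03 + (+0.322) = 10.35

pH = 10.35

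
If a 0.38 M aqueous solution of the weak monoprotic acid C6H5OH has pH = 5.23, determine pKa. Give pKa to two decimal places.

pKa = 10.04

[H+] = 10^(-5.23) = 5.89 × 10^-6 M
At equilibrium [HA] = 0.38 − 5.89 × 10^-6 = 3.80 × 10^-1 M
Ka = [H+][A-]/[HA] = (5.89 × 10^-6)² / 3.80 × 10^-1 = 9.13 × 10^-11
pKa = -log(9.13 × 10^-11) = 10.04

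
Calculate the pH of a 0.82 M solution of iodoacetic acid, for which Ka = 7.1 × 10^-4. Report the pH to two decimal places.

pH = 1.62

ICH2COOH ⇌ ICH2COO- + H+
Let x = [H+] at equilibrium. Ka = x²/(0.82 − x).
Since Ka ≪ C₀, x ≈ √(Ka·C₀) = 2.41 × 10^-2 M.
pH = −log[H+] = −log(2.41 × 10^-2) = 1.62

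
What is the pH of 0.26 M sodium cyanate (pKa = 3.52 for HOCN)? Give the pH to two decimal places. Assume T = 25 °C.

OCN- is the conjugate base of the weak acid HOCN.
Ka = 10^(−3.52) = 3.02 × 10^-4
Kb = Kw/Ka = 1.0×10^-14 / 3.02 × 10^-4 = 3.31 × 10^-11
Let x = [OH-] at equilibrium. Kb = x²/(0.26 − x).
Neglecting x in the denominator: x = √(3.31 × 10^-11 × 0.26) = 2.93 × 10^-6 M
(x/C₀ = 0.0011% < 5%, so the approximation holds.)
pOH = −log(2.93 × 10^-6) = 5.53; pH = 14.00 − 5.53 = 8.47

pH = 8.47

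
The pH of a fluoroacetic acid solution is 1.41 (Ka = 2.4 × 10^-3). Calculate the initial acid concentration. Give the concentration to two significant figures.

[H+] = 10^(-1.41) = 3.89 × 10^-2 M = x
Ka = x²/(C₀ − x) ⇒ C₀ = x + x²/Ka
C₀ = 3.89 × 10^-2 + (3.89 × 10^-2)²/(2.4 × 10^-3) = 6.69 × 10^-1 M

C₀ = 6.7 × 10^-1 M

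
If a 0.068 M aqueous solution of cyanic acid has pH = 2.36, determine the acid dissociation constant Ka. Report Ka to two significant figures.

Ka = 3.0 × 10^-4

[H+] = 10^(-2.36) = 4.37 × 10^-3 M
At equilibrium [HA] = 0.068 − 4.37 × 10^-3 = 6.36 × 10^-2 M
Ka = [H+][A-]/[HA] = (4.37 × 10^-3)² / 6.36 × 10^-2 = 3.0 × 10^-4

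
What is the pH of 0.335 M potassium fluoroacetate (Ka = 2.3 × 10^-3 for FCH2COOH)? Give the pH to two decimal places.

pH = 8.08

FCH2COO- is the conjugate base of the weak acid FCH2COOH.
Kb = Kw/Ka = 1.0×10^-14 / 2.3 × 10^-3 = 4.35 × 10^-12
Let x = [OH-] at equilibrium. Kb = x²/(0.335 − x).
Assume x ≪ 0.335: x ≈ √(4.35 × 10^-12 × 0.335) = 1.21 × 10^-6 M
(x/C₀ = 0.00036% < 5%, so the approximation holds.)
pOH = −log(1.21 × 10^-6) = 5.92; pH = 14.00 − 5.92 = 8.08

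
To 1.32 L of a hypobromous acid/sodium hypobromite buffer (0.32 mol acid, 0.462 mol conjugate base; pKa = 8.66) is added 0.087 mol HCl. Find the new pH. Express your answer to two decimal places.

Added H+ converts OBr- to HOBr: HOBr → 0.407 mol, OBr- → 0.375 mol.
pH = pKa + log([A⁻]/[HA]) = 8.66 + log(0.375/0.407) = 8.66 -0.036

pH = 8.62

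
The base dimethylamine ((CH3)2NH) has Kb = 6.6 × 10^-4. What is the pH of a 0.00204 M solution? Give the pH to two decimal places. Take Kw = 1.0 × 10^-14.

(CH3)2NH + H2O ⇌ (CH3)2NH2+ + OH-
From the ICE table, Kb = [OH-]²/(0.00204 − [OH-]) = 6.6 × 10^-4.
Here C₀/Kb ≈ 3.09, so the small-[OH-] approximation fails. Use the quadratic:
[OH-] = [−0.00066 + √(0.00066² + 5.39e-06)]/2 = 8.76 × 10^-4 M
pOH = −log(8.76 × 10^-4) = 3.06; pH = 14.00 − 3.06 = 10.94

pH = 10.94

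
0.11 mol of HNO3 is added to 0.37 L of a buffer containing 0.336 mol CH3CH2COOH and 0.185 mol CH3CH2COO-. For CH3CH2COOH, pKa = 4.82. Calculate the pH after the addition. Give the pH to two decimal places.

After neutralization: n(CH3CH2COOH) = 0.446 mol, n(CH3CH2COO-) = 0.075 mol.
pH = pKa + log([A⁻]/[HA]) = 4.82 + log(0.075/0.446) = 4.82 -0.774

pH = 4.05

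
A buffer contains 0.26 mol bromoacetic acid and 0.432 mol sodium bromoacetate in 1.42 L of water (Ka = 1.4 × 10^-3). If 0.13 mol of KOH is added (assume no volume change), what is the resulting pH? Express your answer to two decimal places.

After neutralization: n(BrCH2COOH) = 0.13 mol, n(BrCH2COO-) = 0.562 mol.
pKa = −log(1.4 × 10^-3) = 2.854
Henderson–Hasselbalch with mole ratio 0.562/0.13: pH = 2.854 + (+0.636)

pH = 3.49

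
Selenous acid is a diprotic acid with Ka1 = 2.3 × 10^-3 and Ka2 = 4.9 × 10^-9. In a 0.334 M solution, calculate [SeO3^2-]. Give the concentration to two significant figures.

4.9 × 10^-9 M

First ionization gives [H+] ≈ [HSeO3-] = 2.66 × 10^-2 M.
Second step: Ka2 = [H+][SeO3^2-]/[HSeO3-] ≈ [SeO3^2-] (since [H+] ≈ [HSeO3-]).
So [SeO3^2-] ≈ Ka2.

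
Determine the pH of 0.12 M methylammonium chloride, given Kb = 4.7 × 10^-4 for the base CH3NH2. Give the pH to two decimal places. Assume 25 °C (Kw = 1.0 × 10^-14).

pH = 5.80

CH3NH3+ is the conjugate acid of the weak base CH3NH2.
Ka = Kw/Kb = 1.0×10^-14 / 4.7 × 10^-4 = 2.13 × 10^-11
Ka = [H+]²/(0.12 − [H+]) = 2.13 × 10^-11
Neglecting [H+] in the denominator: [H+] = √(2.13 × 10^-11 × 0.12) = 1.60 × 10^-6 M
([H+]/C₀ = 0.0013% < 5%, so the approximation holds.)
pH = −log(1.60 × 10^-6) = 5.80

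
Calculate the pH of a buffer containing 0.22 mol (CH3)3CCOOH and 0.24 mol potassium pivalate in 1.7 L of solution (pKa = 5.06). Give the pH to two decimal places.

pH = 5.10

pH = pKa + log([A⁻]/[HA]) = 5.06 + log(0.24/0.22)
pH = 5.06 + (+0.038) = 5.10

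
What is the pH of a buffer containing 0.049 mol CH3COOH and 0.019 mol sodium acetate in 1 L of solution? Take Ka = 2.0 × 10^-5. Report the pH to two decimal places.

pKa = −log(2.0 × 10^-5) = 4.699
pH = pKa + log([A⁻]/[HA]) = 4.699 + log(0.019/0.049)
pH = 4.699 + (-0.411) = 4.29

pH = 4.29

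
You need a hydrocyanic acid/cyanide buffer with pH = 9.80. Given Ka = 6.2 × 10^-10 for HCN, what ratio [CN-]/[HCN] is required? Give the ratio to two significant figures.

ratio = 3.9

pKa = -log(6.2 × 10^-10) = 9.208
pH = pKa + log(r) ⇒ log(r) = 9.80 − 9.208 = +0.592
r = [CN-]/[HCN] = 10^(+0.592) = 3.91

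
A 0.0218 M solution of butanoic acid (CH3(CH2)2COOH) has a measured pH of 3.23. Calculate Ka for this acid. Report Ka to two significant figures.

Ka = 1.6 × 10^-5

[H+] = 10^(-3.23) = 5.89 × 10^-4 M
At equilibrium [HA] = 0.0218 − 5.89 × 10^-4 = 2.12 × 10^-2 M
Ka = [H+][A-]/[HA] = (5.89 × 10^-4)² / 2.12 × 10^-2 = 1.6 × 10^-5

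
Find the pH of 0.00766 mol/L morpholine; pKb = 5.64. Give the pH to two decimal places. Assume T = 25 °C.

pH = 10.12

C4H8ONH + H2O ⇌ C4H8ONH2+ + OH-
Kb = 10^(−5.64) = 2.29 × 10^-6
From the ICE table, Kb = [OH-]²/(0.00766 − [OH-]) = 2.29 × 10^-6.
Assume [OH-] ≪ 0.00766: [OH-] ≈ √(2.29 × 10^-6 × 0.00766) = 1.32 × 10^-4 M
Check: 1.7% ionized — well under 5%, approximation valid.
pOH = −log(1.32 × 10^-4) = 3.88; pH = 14.00 − 3.88 = 10.12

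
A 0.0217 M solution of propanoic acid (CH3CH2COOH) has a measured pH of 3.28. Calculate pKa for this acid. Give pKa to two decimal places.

[H+] = 10^(-3.28) = 5.25 × 10^-4 M
At equilibrium [HA] = 0.0217 − 5.25 × 10^-4 = 2.12 × 10^-2 M
Ka = [H+][A-]/[HA] = (5.25 × 10^-4)² / 2.12 × 10^-2 = 1.30 × 10^-5
pKa = -log(1.30 × 10^-5) = 4.89

pKa = 4.89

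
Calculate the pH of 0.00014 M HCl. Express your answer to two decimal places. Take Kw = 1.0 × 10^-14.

HCl is a strong acid and dissociates completely, so [H+] = 0.00014 M.
pH = -log(0.00014) = 3.85

pH = 3.85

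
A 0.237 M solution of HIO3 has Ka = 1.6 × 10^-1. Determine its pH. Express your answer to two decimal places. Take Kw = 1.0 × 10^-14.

pH = 0.88

HIO3 ⇌ IO3- + H+
Ka = x²/(0.237 − x) = 1.6 × 10^-1
The 5% rule fails; solving x² + Ka·x − Ka·C₀ = 0 exactly:
x = [−0.16 + √(0.16² + 0.152)]/2 = 1.31 × 10^-1 M
pH = −log(1.31 × 10^-1) = 0.88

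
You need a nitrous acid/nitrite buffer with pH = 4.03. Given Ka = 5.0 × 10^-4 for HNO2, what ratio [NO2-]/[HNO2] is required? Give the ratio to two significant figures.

pKa = -log(5.0 × 10^-4) = 3.301
pH = pKa + log(r) ⇒ log(r) = 4.03 − 3.301 = +0.729
r = [NO2-]/[HNO2] = 10^(+0.729) = 5.36

ratio = 5.4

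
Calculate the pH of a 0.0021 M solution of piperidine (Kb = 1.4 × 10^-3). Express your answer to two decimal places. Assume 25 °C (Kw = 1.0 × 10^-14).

C5H10NH + H2O ⇌ C5H10NH2+ + OH-
Let x = [OH-] at equilibrium. Kb = x²/(0.0021 − x).
x is not negligible relative to C₀; solve x² + 0.0014·x − 2.94e-06 = 0.
x = (−Kb + √(Kb² + 4·Kb·C₀))/2 = 1.15 × 10^-3 M
pOH = −log(1.15 × 10^-3) = 2.94; pH = 14.00 − 2.94 = 11.06

pH = 11.06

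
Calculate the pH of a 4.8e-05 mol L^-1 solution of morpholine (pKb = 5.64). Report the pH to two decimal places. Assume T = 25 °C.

pH = 8.97

C4H8ONH + H2O ⇌ C4H8ONH2+ + OH-
Kb = 10^(−5.64) = 2.29 × 10^-6
From the ICE table, Kb = x²/(4.8e-05 − x) = 2.29 × 10^-6.
The 5% rule fails; solving x² + Kb·x − Kb·C₀ = 0 exactly:
x = [−2.29e-06 + √(2.29e-06² + 4.4e-10)]/2 = 9.40 × 10^-6 M
pOH = −log(9.40 × 10^-6) = 5.03; pH = 14.00 − 5.03 = 8.97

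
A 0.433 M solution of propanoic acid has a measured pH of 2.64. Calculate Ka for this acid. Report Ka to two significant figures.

Ka = 1.2 × 10^-5

[H+] = 10^(-2.64) = 2.29 × 10^-3 M
At equilibrium [HA] = 0.433 − 2.29 × 10^-3 = 4.31 × 10^-1 M
Ka = [H+][A-]/[HA] = (2.29 × 10^-3)² / 4.31 × 10^-1 = 1.2 × 10^-5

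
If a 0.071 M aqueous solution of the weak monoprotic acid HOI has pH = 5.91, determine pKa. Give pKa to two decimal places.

pKa = 10.67

[H+] = 10^(-5.91) = 1.23 × 10^-6 M
At equilibrium [HA] = 0.071 − 1.23 × 10^-6 = 7.10 × 10^-2 M
Ka = [H+][A-]/[HA] = (1.23 × 10^-6)² / 7.10 × 10^-2 = 2.13 × 10^-11
pKa = -log(2.13 × 10^-11) = 10.67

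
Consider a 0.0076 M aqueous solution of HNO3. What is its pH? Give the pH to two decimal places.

HNO3 is a strong acid and dissociates completely, so [H+] = 0.0076 M.
pH = -log(0.0076) = 2.12

pH = 2.12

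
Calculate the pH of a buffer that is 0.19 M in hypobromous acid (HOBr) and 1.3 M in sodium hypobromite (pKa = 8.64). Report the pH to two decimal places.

pH = 9.48

pH = pKa + log([A⁻]/[HA]) = 8.64 + log(1.3/0.19)
pH = 8.64 + (+0.835) = 9.48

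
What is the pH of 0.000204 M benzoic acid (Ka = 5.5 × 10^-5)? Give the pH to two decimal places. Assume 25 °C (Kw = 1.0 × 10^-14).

C6H5COOH ⇌ C6H5COO- + H+
Ka = [H+]²/(0.000204 − [H+]) = 5.5 × 10^-5
The 5% rule fails; solving [H+]² + Ka·[H+] − Ka·C₀ = 0 exactly:
[H+] = (−Ka + √(Ka² + 4·Ka·C₀))/2 = 8.19 × 10^-5 M
pH = −log(8.19 × 10^-5) = 4.09

pH = 4.09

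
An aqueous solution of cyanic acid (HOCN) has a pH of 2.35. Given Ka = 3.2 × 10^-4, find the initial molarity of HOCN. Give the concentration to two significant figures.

[H+] = 10^(-2.35) = 4.47 × 10^-3 M = x
Ka = x²/(C₀ − x) ⇒ C₀ = x + x²/Ka
C₀ = 4.47 × 10^-3 + (4.47 × 10^-3)²/(3.2 × 10^-4) = 6.69 × 10^-2 M

C₀ = 6.7 × 10^-2 M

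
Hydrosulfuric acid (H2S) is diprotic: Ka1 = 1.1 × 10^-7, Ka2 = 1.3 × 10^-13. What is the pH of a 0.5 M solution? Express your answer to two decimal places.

Since Ka1 ≫ Ka2, the first ionization dominates [H+].
Ka1 = x²/(0.5 − x) = 1.1 × 10^-7
x ≈ √(1.1 × 10^-7 × 0.5) = 2.35 × 10^-4 M
pH = −log(2.35 × 10^-4) = 3.63

pH = 3.63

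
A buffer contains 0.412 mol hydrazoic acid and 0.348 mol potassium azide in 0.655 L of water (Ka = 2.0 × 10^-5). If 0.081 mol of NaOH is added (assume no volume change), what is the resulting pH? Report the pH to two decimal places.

After neutralization: n(HN3) = 0.331 mol, n(N3-) = 0.429 mol.
pKa = −log(2.0 × 10^-5) = 4.699
pH = pKa + log([A⁻]/[HA]) = 4.699 + log(0.429/0.331) = 4.699 +0.113

pH = 4.81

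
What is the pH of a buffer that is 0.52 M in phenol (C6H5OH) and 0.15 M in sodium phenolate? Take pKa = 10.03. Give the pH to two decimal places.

Using pH = pKa + log([base]/[acid]) with [base]/[acid] = 0.15/0.52:
pH = 10.03 + (-0.540) = 9.49

pH = 9.49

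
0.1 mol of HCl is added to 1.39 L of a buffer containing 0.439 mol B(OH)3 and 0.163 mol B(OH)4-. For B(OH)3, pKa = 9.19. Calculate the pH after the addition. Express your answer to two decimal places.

After neutralization: n(B(OH)3) = 0.539 mol, n(B(OH)4-) = 0.063 mol.
pH = pKa + log(n_B(OH)4-/n_B(OH)3) = 9.19 + log(0.063/0.539) = 9.19 + (-0.932)

pH = 8.26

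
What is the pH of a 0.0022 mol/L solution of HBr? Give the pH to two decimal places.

HBr is a strong acid and dissociates completely, so [H+] = 0.0022 M.
pH = -log(0.0022) = 2.66

pH = 2.66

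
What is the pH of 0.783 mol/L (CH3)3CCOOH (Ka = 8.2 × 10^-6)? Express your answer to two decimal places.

pH = 2.60

(CH3)3CCOOH ⇌ (CH3)3CCOO- + H+
Ka = [H+]²/(0.783 − [H+]) = 8.2 × 10^-6
Since Ka ≪ C₀, [H+] ≈ √(Ka·C₀) = 2.53 × 10^-3 M.
pH = −log[H+] = −log(2.53 × 10^-3) = 2.60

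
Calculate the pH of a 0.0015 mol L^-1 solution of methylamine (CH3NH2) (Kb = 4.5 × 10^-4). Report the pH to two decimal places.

pH = 10.80

CH3NH2 + H2O ⇌ CH3NH3+ + OH-
Let x = [OH-] at equilibrium. Kb = x²/(0.0015 − x).
The 5% rule fails; solving x² + Kb·x − Kb·C₀ = 0 exactly:
x = (−Kb + √(Kb² + 4·Kb·C₀))/2 = 6.27 × 10^-4 M
pOH = 3.20, so pH = 14.00 − pOH = 10.80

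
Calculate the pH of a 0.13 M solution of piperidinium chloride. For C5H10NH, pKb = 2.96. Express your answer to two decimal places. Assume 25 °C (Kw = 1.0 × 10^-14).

pH = 5.96

C5H10NH2+ is the conjugate acid of the weak base C5H10NH.
Kb = 10^(−2.96) = 1.10 × 10^-3
Ka = Kw/Kb = 1.0×10^-14 / 1.10 × 10^-3 = 9.09 × 10^-12
From the ICE table, Ka = [H+]²/(0.13 − [H+]) = 9.09 × 10^-12.
Since Ka ≪ C₀, [H+] ≈ √(Ka·C₀) = 1.09 × 10^-6 M.
([H+]/C₀ = 0.00084% < 5%, so the approximation holds.)
pH = −log(1.09 × 10^-6) = 5.96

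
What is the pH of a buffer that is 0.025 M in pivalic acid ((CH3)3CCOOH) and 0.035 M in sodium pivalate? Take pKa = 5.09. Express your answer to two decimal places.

pH = 5.24

Using pH = pKa + log([base]/[acid]) with [base]/[acid] = 0.035/0.025:
pH = 5.09 + (+0.146) = 5.24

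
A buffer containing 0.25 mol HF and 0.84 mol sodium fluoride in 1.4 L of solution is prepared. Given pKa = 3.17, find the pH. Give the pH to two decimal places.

Using pH = pKa + log([base]/[acid]) with [base]/[acid] = 0.84/0.25:
pH = 3.17 + (+0.526) = 3.70

pH = 3.70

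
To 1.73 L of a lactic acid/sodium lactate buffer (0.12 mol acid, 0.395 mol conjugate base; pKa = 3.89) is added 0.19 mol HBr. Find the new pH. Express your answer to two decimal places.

pH = 3.71

After neutralization: n(CH3CH(OH)COOH) = 0.31 mol, n(CH3CH(OH)COO-) = 0.205 mol.
pH = pKa + log([A⁻]/[HA]) = 3.89 + log(0.205/0.31) = 3.89 -0.180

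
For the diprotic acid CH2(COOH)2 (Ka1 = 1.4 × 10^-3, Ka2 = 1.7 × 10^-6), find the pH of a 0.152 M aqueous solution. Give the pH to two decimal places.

pH = 1.86

Since Ka1 ≫ Ka2, the first ionization dominates [H+].
Ka1 = x²/(0.152 − x) = 1.4 × 10^-3
Solving the quadratic: x = (−Ka1 + √(Ka1² + 4·Ka1·C₀))/2 = 1.39 × 10^-2 M
pH = −log(1.39 × 10^-2) = 1.86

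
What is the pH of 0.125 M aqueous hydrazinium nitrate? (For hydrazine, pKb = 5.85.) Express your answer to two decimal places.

pH = 4.53

N2H5+ is the conjugate acid of the weak base N2H4.
Kb = 10^(−5.85) = 1.41 × 10^-6
Ka = Kw/Kb = 1.0×10^-14 / 1.41 × 10^-6 = 7.09 × 10^-9
From the ICE table, Ka = [H+]²/(0.125 − [H+]) = 7.09 × 10^-9.
Assume [H+] ≪ 0.125: [H+] ≈ √(7.09 × 10^-9 × 0.125) = 2.98 × 10^-5 M
Check: 0.024% ionized — well under 5%, approximation valid.
pH = −log(2.98 × 10^-5) = 4.53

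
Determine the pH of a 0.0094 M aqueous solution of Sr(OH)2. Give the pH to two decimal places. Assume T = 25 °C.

pH = 12.27

Sr(OH)2 is a strong base (each formula unit releases 2 OH-); [OH-] = 0.0188 M.
pOH = -log(0.0188) = 1.73
pH = 14.00 - 1.73 = 12.27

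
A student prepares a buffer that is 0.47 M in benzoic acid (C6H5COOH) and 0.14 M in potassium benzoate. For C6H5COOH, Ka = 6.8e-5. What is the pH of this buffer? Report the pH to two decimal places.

pH = 3.64

pKa = −log(6.8 × 10^-5) = 4.167
Using pH = pKa + log([base]/[acid]) with [base]/[acid] = 0.14/0.47:
pH = 4.167 + (-0.526) = 3.64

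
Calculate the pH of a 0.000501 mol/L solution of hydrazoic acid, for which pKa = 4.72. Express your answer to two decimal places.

pH = 4.05

HN3 ⇌ N3- + H+
Ka = 10^(−4.72) = 1.91 × 10^-5
Ka = [H+]²/(0.000501 − [H+]) = 1.91 × 10^-5
[H+] is not negligible relative to C₀; solve [H+]² + 1.91e-05·[H+] − 9.57e-09 = 0.
[H+] = (−Ka + √(Ka² + 4·Ka·C₀))/2 = 8.87 × 10^-5 M
pH = −log[H+] = −log(8.87 × 10^-5) = 4.05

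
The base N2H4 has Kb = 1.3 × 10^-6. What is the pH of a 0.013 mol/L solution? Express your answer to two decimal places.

N2H4 + H2O ⇌ N2H5+ + OH-
From the ICE table, Kb = x²/(0.013 − x) = 1.3 × 10^-6.
Neglecting x in the denominator: x = √(1.3 × 10^-6 × 0.013) = 1.30 × 10^-4 M
(x/C₀ = 1% < 5%, so the approximation holds.)
pOH = 3.89, so pH = 14.00 − pOH = 10.11

pH = 10.11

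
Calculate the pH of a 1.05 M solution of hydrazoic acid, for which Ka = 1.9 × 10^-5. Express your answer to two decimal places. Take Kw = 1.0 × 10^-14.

HN3 ⇌ N3- + H+
Let x = [H+] at equilibrium. Ka = x²/(1.05 − x).
Assume x ≪ 1.05: x ≈ √(1.9 × 10^-5 × 1.05) = 4.47 × 10^-3 M
(x/C₀ = 0.43% < 5%, so the approximation holds.)
pH = −log(4.47 × 10^-3) = 2.35

pH = 2.35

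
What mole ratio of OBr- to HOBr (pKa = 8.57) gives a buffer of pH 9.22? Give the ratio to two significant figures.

ratio = 4.5

pH = pKa + log(r) ⇒ log(r) = 9.22 − 8.57 = +0.65
r = [OBr-]/[HOBr] = 10^(+0.65) = 4.47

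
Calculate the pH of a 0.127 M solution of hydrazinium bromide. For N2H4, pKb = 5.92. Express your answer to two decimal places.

N2H5+ is the conjugate acid of the weak base N2H4.
Kb = 10^(−5.92) = 1.20 × 10^-6
Ka = Kw/Kb = 1.0×10^-14 / 1.20 × 10^-6 = 8.33 × 10^-9
From the ICE table, Ka = [H+]²/(0.127 − [H+]) = 8.33 × 10^-9.
Assume [H+] ≪ 0.127: [H+] ≈ √(8.33 × 10^-9 × 0.127) = 3.25 × 10^-5 M
Check: 0.026% ionized — well under 5%, approximation valid.
pH = −log(3.25 × 10^-5) = 4.49

pH = 4.49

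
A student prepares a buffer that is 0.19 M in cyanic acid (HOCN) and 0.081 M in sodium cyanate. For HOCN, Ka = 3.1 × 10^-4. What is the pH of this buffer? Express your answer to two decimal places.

pKa = −log(3.1 × 10^-4) = 3.509
Using pH = pKa + log([base]/[acid]) with [base]/[acid] = 0.081/0.19:
pH = 3.509 + (-0.370) = 3.14

pH = 3.14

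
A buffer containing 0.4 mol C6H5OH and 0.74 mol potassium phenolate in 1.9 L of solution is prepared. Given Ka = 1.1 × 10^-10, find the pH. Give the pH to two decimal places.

pH = 10.23

pKa = −log(1.1 × 10^-10) = 9.959
Henderson–Hasselbalch: pH = pKa + log([C6H5O-]/[C6H5OH]) = 9.959 + log(0.74/0.4)
pH = 9.959 + (+0.267) = 10.23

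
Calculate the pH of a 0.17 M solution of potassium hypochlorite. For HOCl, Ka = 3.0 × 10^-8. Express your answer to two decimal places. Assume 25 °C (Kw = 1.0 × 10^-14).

OCl- is the conjugate base of the weak acid HOCl.
Kb = Kw/Ka = 1.0×10^-14 / 3.0 × 10^-8 = 3.33 × 10^-7
From the ICE table, Kb = x²/(0.17 − x) = 3.33 × 10^-7.
Neglecting x in the denominator: x = √(3.33 × 10^-7 × 0.17) = 2.38 × 10^-4 M
pOH = 3.62, so pH = 14.00 − pOH = 10.38

pH = 10.38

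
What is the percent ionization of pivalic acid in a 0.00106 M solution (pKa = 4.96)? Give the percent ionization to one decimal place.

(CH3)3CCOOH ⇌ (CH3)3CCOO- + H+; let x = [H+] at equilibrium.
Ka = 10^(−4.96) = 1.10 × 10^-5
Ka = x²/(C₀ − x); solving the quadratic gives x = 1.03 × 10^-4 M.
% ionization = x/C₀ × 100% = 1.03 × 10^-4/0.00106 × 100% = 9.7%

9.7%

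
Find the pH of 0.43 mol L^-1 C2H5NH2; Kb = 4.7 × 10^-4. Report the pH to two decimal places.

pH = 12.15

C2H5NH2 + H2O ⇌ C2H5NH3+ + OH-
Kb = [OH-]²/(0.43 − [OH-]) = 4.7 × 10^-4
Neglecting [OH-] in the denominator: [OH-] = √(4.7 × 10^-4 × 0.43) = 1.42 × 10^-2 M
pOH = −log(1.42 × 10^-2) = 1.85; pH = 14.00 − 1.85 = 12.15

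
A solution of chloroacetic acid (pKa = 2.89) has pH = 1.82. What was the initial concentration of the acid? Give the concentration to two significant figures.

C₀ = 1.9 × 10^-1 M

[H+] = 10^(-1.82) = 1.51 × 10^-2 M = x
Ka = 10^(−2.89) = 1.29 × 10^-3
Ka = x²/(C₀ − x) ⇒ C₀ = x + x²/Ka
C₀ = 1.51 × 10^-2 + (1.51 × 10^-2)²/(1.29 × 10^-3) = 1.92 × 10^-1 M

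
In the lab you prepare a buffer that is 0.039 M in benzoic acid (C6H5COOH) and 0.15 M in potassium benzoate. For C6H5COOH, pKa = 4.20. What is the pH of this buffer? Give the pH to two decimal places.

Using pH = pKa + log([base]/[acid]) with [base]/[acid] = 0.15/0.039:
pH = 4.20 + (+0.585) = 4.79

pH = 4.79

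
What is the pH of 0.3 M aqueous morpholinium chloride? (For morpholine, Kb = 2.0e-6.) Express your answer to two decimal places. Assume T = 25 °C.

pH = 4.41

C4H8ONH2+ is the conjugate acid of the weak base C4H8ONH.
Ka = Kw/Kb = 1.0×10^-14 / 2.0 × 10^-6 = 5.00 × 10^-9
Ka = x²/(0.3 − x) = 5.00 × 10^-9
Assume x ≪ 0.3: x ≈ √(5.00 × 10^-9 × 0.3) = 3.87 × 10^-5 M
(x/C₀ = 0.013% < 5%, so the approximation holds.)
pH = −log(3.87 × 10^-5) = 4.41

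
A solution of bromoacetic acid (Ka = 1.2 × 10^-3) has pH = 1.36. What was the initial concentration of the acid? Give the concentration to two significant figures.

C₀ = 1.6 M

[H+] = 10^(-1.36) = 4.37 × 10^-2 M = x
Ka = x²/(C₀ − x) ⇒ C₀ = x + x²/Ka
C₀ = 4.37 × 10^-2 + (4.37 × 10^-2)²/(1.2 × 10^-3) = 1.64 M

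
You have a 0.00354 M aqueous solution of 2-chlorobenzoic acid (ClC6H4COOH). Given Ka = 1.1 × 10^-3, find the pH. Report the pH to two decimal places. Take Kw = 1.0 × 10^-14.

pH = 2.82

ClC6H4COOH ⇌ ClC6H4COO- + H+
Ka = [H+]²/(0.00354 − [H+]) = 1.1 × 10^-3
[H+] is not negligible relative to C₀; solve [H+]² + 0.0011·[H+] − 3.89e-06 = 0.
[H+] = (−Ka + √(Ka² + 4·Ka·C₀))/2 = 1.50 × 10^-3 M
pH = −log(1.50 × 10^-3) = 2.82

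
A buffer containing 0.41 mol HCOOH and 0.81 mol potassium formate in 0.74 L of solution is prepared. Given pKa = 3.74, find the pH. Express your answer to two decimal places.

Henderson–Hasselbalch: pH = pKa + log([HCOO-]/[HCOOH]) = 3.74 + log(0.81/0.41)
pH = 3.74 + (+0.296) = 4.04

pH = 4.04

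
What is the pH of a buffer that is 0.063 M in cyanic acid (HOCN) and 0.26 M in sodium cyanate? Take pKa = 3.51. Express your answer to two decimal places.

pH = 4.13

pH = pKa + log([A⁻]/[HA]) = 3.51 + log(0.26/0.063)
pH = 3.51 + (+0.616) = 4.13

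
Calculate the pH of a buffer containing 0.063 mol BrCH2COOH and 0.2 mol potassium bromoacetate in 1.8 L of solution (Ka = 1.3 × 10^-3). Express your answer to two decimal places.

pH = 3.39

pKa = −log(1.3 × 10^-3) = 2.886
Henderson–Hasselbalch: pH = pKa + log([BrCH2COO-]/[BrCH2COOH]) = 2.886 + log(0.2/0.063)
pH = 2.886 + (+0.502) = 3.39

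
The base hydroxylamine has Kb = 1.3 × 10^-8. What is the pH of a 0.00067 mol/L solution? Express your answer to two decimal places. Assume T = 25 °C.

NH2OH + H2O ⇌ NH3OH+ + OH-
From the ICE table, Kb = [OH-]²/(0.00067 − [OH-]) = 1.3 × 10^-8.
Neglecting [OH-] in the denominator: [OH-] = √(1.3 × 10^-8 × 0.00067) = 2.95 × 10^-6 M
pOH = −log(2.95 × 10^-6) = 5.53; pH = 14.00 − 5.53 = 8.47

pH = 8.47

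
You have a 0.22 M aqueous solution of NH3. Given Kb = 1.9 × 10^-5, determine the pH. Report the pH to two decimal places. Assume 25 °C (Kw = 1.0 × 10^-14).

NH3 + H2O ⇌ NH4+ + OH-
Kb = x²/(0.22 − x) = 1.9 × 10^-5
Neglecting x in the denominator: x = √(1.9 × 10^-5 × 0.22) = 2.04 × 10^-3 M
Check: 0.93% ionized — well under 5%, approximation valid.
pOH = 2.69, so pH = 14.00 − pOH = 11.31

pH = 11.31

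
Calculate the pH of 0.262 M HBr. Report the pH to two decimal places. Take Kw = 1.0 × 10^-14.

HBr is a strong acid and dissociates completely, so [H+] = 0.262 M.
pH = -log(0.262) = 0.58

pH = 0.58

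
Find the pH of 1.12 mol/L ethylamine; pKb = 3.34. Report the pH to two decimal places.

pH = 12.35

C2H5NH2 + H2O ⇌ C2H5NH3+ + OH-
Kb = 10^(−3.34) = 4.57 × 10^-4
Let x = [OH-] at equilibrium. Kb = x²/(1.12 − x).
Neglecting x in the denominator: x = √(4.57 × 10^-4 × 1.12) = 2.26 × 10^-2 M
pOH = −log(2.26 × 10^-2) = 1.65; pH = 14.00 − 1.65 = 12.35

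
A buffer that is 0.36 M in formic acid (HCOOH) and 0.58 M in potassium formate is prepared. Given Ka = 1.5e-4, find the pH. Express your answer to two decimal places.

pH = 4.03

pKa = −log(1.5 × 10^-4) = 3.824
Henderson–Hasselbalch: pH = pKa + log([HCOO-]/[HCOOH]) = 3.824 + log(0.58/0.36)
pH = 3.824 + (+0.207) = 4.03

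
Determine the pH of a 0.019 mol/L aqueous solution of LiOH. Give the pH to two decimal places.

pH = 12.28

LiOH is a strong base; [OH-] = 0.019 M.
pOH = -log(0.019) = 1.72
pH = 14.00 - 1.72 = 12.28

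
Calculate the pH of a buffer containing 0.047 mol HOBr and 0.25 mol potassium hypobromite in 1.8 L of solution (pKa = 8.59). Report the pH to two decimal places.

pH = 9.32

Henderson–Hasselbalch: pH = pKa + log([OBr-]/[HOBr]) = 8.59 + log(0.25/0.047)
pH = 8.59 + (+0.726) = 9.32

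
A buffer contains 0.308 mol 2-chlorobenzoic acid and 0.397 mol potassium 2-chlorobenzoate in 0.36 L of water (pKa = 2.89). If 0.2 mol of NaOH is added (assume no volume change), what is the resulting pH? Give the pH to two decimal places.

pH = 3.63

OH- converts ClC6H4COOH to ClC6H4COO-: ClC6H4COOH → 0.108 mol, ClC6H4COO- → 0.597 mol.
pH = pKa + log([A⁻]/[HA]) = 2.89 + log(0.597/0.108) = 2.89 +0.743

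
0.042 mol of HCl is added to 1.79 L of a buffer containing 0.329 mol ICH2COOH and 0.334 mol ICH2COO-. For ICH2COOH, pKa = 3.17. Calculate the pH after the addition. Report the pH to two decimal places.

Added H+ converts ICH2COO- to ICH2COOH: ICH2COOH → 0.371 mol, ICH2COO- → 0.292 mol.
Henderson–Hasselbalch with mole ratio 0.292/0.371: pH = 3.17 + (-0.104)

pH = 3.07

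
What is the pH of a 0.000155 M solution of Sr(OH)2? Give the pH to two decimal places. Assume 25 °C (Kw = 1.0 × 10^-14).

Sr(OH)2 is a strong base (each formula unit releases 2 OH-); [OH-] = 0.00031 M.
pOH = -log(0.00031) = 3.51
pH = 14.00 - 3.51 = 10.49

pH = 10.49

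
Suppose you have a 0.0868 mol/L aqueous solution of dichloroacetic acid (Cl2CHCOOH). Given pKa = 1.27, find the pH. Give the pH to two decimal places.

Cl2CHCOOH ⇌ Cl2CHCOO- + H+
Ka = 10^(−1.27) = 5.37 × 10^-2
Ka = x²/(0.0868 − x) = 5.37 × 10^-2
Here C₀/Ka ≈ 1.62, so the small-x approximation fails. Use the quadratic:
x = (−Ka + √(Ka² + 4·Ka·C₀))/2 = 4.65 × 10^-2 M
pH = −log[H+] = −log(4.65 × 10^-2) = 1.33

pH = 1.33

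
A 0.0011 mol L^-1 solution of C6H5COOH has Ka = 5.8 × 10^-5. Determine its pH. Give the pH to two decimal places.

C6H5COOH ⇌ C6H5COO- + H+
From the ICE table, Ka = [H+]²/(0.0011 − [H+]) = 5.8 × 10^-5.
Here C₀/Ka ≈ 19, so the small-[H+] approximation fails. Use the quadratic:
[H+] = [−5.8e-05 + √(5.8e-05² + 2.55e-07)]/2 = 2.25 × 10^-4 M
pH = −log(2.25 × 10^-4) = 3.65

pH = 3.65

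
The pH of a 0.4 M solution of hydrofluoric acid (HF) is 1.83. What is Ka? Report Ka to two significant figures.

[H+] = 10^(-1.83) = 1.48 × 10^-2 M
At equilibrium [HA] = 0.4 − 1.48 × 10^-2 = 3.85 × 10^-1 M
Ka = [H+][A-]/[HA] = (1.48 × 10^-2)² / 3.85 × 10^-1 = 5.7 × 10^-4

Ka = 5.7 × 10^-4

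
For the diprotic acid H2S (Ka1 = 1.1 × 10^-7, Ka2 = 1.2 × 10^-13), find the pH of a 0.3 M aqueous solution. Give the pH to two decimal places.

pH = 3.74

Since Ka1 ≫ Ka2, the first ionization dominates [H+].
Ka1 = x²/(0.3 − x) = 1.1 × 10^-7
x ≈ √(1.1 × 10^-7 × 0.3) = 1.82 × 10^-4 M
pH = −log(1.82 × 10^-4) = 3.74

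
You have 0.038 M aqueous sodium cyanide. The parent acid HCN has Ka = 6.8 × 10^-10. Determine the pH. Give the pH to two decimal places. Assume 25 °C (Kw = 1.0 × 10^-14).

pH = 10.87

CN- is the conjugate base of the weak acid HCN.
Kb = Kw/Ka = 1.0×10^-14 / 6.8 × 10^-10 = 1.47 × 10^-5
Kb = x²/(0.038 − x) = 1.47 × 10^-5
Since Kb ≪ C₀, x ≈ √(Kb·C₀) = 7.47 × 10^-4 M.
pOH = −log(7.47 × 10^-4) = 3.13; pH = 14.00 − 3.13 = 10.87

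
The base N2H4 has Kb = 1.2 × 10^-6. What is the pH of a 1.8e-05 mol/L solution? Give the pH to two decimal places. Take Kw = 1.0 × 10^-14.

N2H4 + H2O ⇌ N2H5+ + OH-
From the ICE table, Kb = [OH-]²/(1.8e-05 − [OH-]) = 1.2 × 10^-6.
The 5% rule fails; solving [OH-]² + Kb·[OH-] − Kb·C₀ = 0 exactly:
[OH-] = [−1.2e-06 + √(1.2e-06² + 8.64e-11)]/2 = 4.09 × 10^-6 M
pOH = −log(4.09 × 10^-6) = 5.39; pH = 14.00 − 5.39 = 8.61

pH = 8.61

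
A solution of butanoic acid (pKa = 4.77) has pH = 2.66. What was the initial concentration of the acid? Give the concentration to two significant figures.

[H+] = 10^(-2.66) = 2.19 × 10^-3 M = x
Ka = 10^(−4.77) = 1.70 × 10^-5
Ka = x²/(C₀ − x) ⇒ C₀ = x + x²/Ka
C₀ = 2.19 × 10^-3 + (2.19 × 10^-3)²/(1.70 × 10^-5) = 2.84 × 10^-1 M

C₀ = 2.8 × 10^-1 M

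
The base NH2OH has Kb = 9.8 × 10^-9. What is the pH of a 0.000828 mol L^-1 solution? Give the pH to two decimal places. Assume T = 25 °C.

pH = 8.45

NH2OH + H2O ⇌ NH3OH+ + OH-
From the ICE table, Kb = [OH-]²/(0.000828 − [OH-]) = 9.8 × 10^-9.
Assume [OH-] ≪ 0.000828: [OH-] ≈ √(9.8 × 10^-9 × 0.000828) = 2.85 × 10^-6 M
pOH = −log(2.85 × 10^-6) = 5.55; pH = 14.00 − 5.55 = 8.45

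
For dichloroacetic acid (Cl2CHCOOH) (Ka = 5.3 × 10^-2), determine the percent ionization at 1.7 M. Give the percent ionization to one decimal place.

16.2%

Cl2CHCOOH ⇌ Cl2CHCOO- + H+; let x = [H+] at equilibrium.
Ka = x²/(C₀ − x); solving the quadratic gives x = 2.75 × 10^-1 M.
Fraction ionized = 2.75 × 10^-1 / 1.7 = 0.1618 → 16.2%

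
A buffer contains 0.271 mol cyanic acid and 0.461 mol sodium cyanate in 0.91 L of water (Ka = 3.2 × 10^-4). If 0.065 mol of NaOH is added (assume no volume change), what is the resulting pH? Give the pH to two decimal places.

pH = 3.90

After neutralization: n(HOCN) = 0.206 mol, n(OCN-) = 0.526 mol.
pKa = −log(3.2 × 10^-4) = 3.495
Henderson–Hasselbalch with mole ratio 0.526/0.206: pH = 3.495 + (+0.407)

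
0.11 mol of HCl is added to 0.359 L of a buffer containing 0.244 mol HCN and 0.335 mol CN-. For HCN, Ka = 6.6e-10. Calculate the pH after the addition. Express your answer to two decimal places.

pH = 8.98

Added H+ converts CN- to HCN: HCN → 0.354 mol, CN- → 0.225 mol.
pKa = −log(6.6 × 10^-10) = 9.180
pH = pKa + log(n_CN-/n_HCN) = 9.180 + log(0.225/0.354) = 9.180 + (-0.197)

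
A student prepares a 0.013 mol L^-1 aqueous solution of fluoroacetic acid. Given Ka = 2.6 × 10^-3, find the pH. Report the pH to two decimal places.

pH = 2.33

FCH2COOH ⇌ FCH2COO- + H+
From the ICE table, Ka = [H+]²/(0.013 − [H+]) = 2.6 × 10^-3.
The 5% rule fails; solving [H+]² + Ka·[H+] − Ka·C₀ = 0 exactly:
[H+] = (−Ka + √(Ka² + 4·Ka·C₀))/2 = 4.66 × 10^-3 M
pH = −log(4.66 × 10^-3) = 2.33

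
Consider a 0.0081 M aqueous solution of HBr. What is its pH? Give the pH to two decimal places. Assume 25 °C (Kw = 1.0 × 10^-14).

HBr is a strong acid and dissociates completely, so [H+] = 0.0081 M.
pH = -log(0.0081) = 2.09

pH = 2.09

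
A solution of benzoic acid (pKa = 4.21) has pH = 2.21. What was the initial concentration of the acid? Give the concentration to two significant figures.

[H+] = 10^(-2.21) = 6.17 × 10^-3 M = x
Ka = 10^(−4.21) = 6.17 × 10^-5
Ka = x²/(C₀ − x) ⇒ C₀ = x + x²/Ka
C₀ = 6.17 × 10^-3 + (6.17 × 10^-3)²/(6.17 × 10^-5) = 6.23 × 10^-1 M

C₀ = 6.2 × 10^-1 M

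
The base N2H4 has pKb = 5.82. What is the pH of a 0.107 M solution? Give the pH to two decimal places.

N2H4 + H2O ⇌ N2H5+ + OH-
Kb = 10^(−5.82) = 1.51 × 10^-6
From the ICE table, Kb = [OH-]²/(0.107 − [OH-]) = 1.51 × 10^-6.
Since Kb ≪ C₀, [OH-] ≈ √(Kb·C₀) = 4.02 × 10^-4 M.
([OH-]/C₀ = 0.38% < 5%, so the approximation holds.)
pOH = 3.40, so pH = 14.00 − pOH = 10.60

pH = 10.60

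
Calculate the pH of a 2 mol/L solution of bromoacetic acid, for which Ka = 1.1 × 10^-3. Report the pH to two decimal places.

pH = 1.33

BrCH2COOH ⇌ BrCH2COO- + H+
From the ICE table, Ka = [H+]²/(2 − [H+]) = 1.1 × 10^-3.
Assume [H+] ≪ 2: [H+] ≈ √(1.1 × 10^-3 × 2) = 4.69 × 10^-2 M
pH = −log[H+] = −log(4.69 × 10^-2) = 1.33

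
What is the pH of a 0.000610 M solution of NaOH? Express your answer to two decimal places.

pH = 10.79

NaOH is a strong base; [OH-] = 0.00061 M.
pOH = -log(0.00061) = 3.21
pH = 14.00 - 3.21 = 10.79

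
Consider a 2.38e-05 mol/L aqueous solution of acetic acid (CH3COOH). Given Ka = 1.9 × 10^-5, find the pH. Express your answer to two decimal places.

CH3COOH ⇌ CH3COO- + H+
Ka = x²/(2.38e-05 − x) = 1.9 × 10^-5
x is not negligible relative to C₀; solve x² + 1.9e-05·x − 4.52e-10 = 0.
x = [−1.9e-05 + √(1.9e-05² + 1.81e-09)]/2 = 1.38 × 10^-5 M
pH = −log[H+] = −log(1.38 × 10^-5) = 4.86

pH = 4.86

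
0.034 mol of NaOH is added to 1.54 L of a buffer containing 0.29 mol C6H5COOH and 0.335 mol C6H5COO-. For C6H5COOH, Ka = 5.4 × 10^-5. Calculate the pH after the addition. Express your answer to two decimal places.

pH = 4.43

OH- converts C6H5COOH to C6H5COO-: C6H5COOH → 0.256 mol, C6H5COO- → 0.369 mol.
pKa = −log(5.4 × 10^-5) = 4.268
pH = pKa + log([A⁻]/[HA]) = 4.268 + log(0.369/0.256) = 4.268 +0.159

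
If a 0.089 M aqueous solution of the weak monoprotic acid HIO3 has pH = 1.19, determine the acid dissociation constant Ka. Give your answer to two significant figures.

[H+] = 10^(-1.19) = 6.46 × 10^-2 M
At equilibrium [HA] = 0.089 − 6.46 × 10^-2 = 2.44 × 10^-2 M
Ka = [H+][A-]/[HA] = (6.46 × 10^-2)² / 2.44 × 10^-2 = 1.7 × 10^-1

Ka = 1.7 × 10^-1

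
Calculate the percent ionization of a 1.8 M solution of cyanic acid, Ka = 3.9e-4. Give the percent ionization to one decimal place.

1.5%

HOCN ⇌ OCN- + H+; let x = [H+] at equilibrium.
x ≈ √(Ka·C₀) = √(3.9 × 10^-4 × 1.8) = 2.65 × 10^-2 M
Fraction ionized = 2.65 × 10^-2 / 1.8 = 0.0147 → 1.5%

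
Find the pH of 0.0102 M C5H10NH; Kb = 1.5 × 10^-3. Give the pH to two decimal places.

pH = 11.51

C5H10NH + H2O ⇌ C5H10NH2+ + OH-
Kb = [OH-]²/(0.0102 − [OH-]) = 1.5 × 10^-3
The 5% rule fails; solving [OH-]² + Kb·[OH-] − Kb·C₀ = 0 exactly:
[OH-] = (−Kb + √(Kb² + 4·Kb·C₀))/2 = 3.23 × 10^-3 M
pOH = 2.49, so pH = 14.00 − pOH = 11.51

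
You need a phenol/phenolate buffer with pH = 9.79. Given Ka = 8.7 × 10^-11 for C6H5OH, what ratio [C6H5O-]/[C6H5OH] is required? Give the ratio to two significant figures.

pKa = -log(8.7 × 10^-11) = 10.060
pH = pKa + log(r) ⇒ log(r) = 9.79 − 10.060 = -0.270
r = [C6H5O-]/[C6H5OH] = 10^(-0.270) = 0.537

ratio = 0.54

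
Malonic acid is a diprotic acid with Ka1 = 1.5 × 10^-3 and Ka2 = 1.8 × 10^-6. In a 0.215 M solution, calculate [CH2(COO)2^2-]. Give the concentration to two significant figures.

First ionization gives [H+] ≈ [CH2(COOH)COO-] = 1.72 × 10^-2 M.
Second step: Ka2 = [H+][CH2(COO)2^2-]/[CH2(COOH)COO-] ≈ [CH2(COO)2^2-] (since [H+] ≈ [CH2(COOH)COO-]).
So [CH2(COO)2^2-] ≈ Ka2.

1.8 × 10^-6 M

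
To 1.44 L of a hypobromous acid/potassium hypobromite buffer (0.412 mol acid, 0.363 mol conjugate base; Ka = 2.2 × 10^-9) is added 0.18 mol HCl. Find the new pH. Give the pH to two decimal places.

Added H+ converts OBr- to HOBr: HOBr → 0.592 mol, OBr- → 0.183 mol.
pKa = −log(2.2 × 10^-9) = 8.658
pH = pKa + log(n_OBr-/n_HOBr) = 8.658 + log(0.183/0.592) = 8.658 + (-0.510)

pH = 8.15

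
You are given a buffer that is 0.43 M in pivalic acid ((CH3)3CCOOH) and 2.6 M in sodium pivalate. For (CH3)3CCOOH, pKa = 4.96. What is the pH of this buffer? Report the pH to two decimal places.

pH = pKa + log([A⁻]/[HA]) = 4.96 + log(2.6/0.43)
pH = 4.96 + (+0.782) = 5.74

pH = 5.74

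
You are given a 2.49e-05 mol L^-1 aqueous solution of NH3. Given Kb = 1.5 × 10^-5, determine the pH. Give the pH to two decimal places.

pH = 9.12

NH3 + H2O ⇌ NH4+ + OH-
Kb = x²/(2.49e-05 − x) = 1.5 × 10^-5
x is not negligible relative to C₀; solve x² + 1.5e-05·x − 3.74e-10 = 0.
x = (−Kb + √(Kb² + 4·Kb·C₀))/2 = 1.32 × 10^-5 M
pOH = 4.88, so pH = 14.00 − pOH = 9.12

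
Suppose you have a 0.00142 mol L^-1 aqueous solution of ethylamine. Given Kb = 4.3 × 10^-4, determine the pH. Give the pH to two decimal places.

C2H5NH2 + H2O ⇌ C2H5NH3+ + OH-
From the ICE table, Kb = [OH-]²/(0.00142 − [OH-]) = 4.3 × 10^-4.
Here C₀/Kb ≈ 3.3, so the small-[OH-] approximation fails. Use the quadratic:
[OH-] = (−Kb + √(Kb² + 4·Kb·C₀))/2 = 5.95 × 10^-4 M
pOH = −log(5.95 × 10^-4) = 3.23; pH = 14.00 − 3.23 = 10.77

pH = 10.77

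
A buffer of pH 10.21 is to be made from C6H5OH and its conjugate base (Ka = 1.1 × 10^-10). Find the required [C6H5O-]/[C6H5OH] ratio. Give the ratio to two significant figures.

ratio = 1.8

pKa = -log(1.1 × 10^-10) = 9.959
pH = pKa + log(r) ⇒ log(r) = 10.21 − 9.959 = +0.251
r = [C6H5O-]/[C6H5OH] = 10^(+0.251) = 1.78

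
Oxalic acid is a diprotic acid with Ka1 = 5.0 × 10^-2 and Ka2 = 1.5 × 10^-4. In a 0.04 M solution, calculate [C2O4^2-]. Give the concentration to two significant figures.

First ionization gives [H+] ≈ [HC2O4-] = 2.62 × 10^-2 M.
Second step: Ka2 = [H+][C2O4^2-]/[HC2O4-] ≈ [C2O4^2-] (since [H+] ≈ [HC2O4-]).
So [C2O4^2-] ≈ Ka2.

1.5 × 10^-4 M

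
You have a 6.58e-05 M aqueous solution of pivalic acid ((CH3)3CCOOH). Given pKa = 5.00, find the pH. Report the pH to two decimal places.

pH = 4.68

(CH3)3CCOOH ⇌ (CH3)3CCOO- + H+
Ka = 10^(−5.00) = 1.00 × 10^-5
Ka = [H+]²/(6.58e-05 − [H+]) = 1.00 × 10^-5
Here C₀/Ka ≈ 6.58, so the small-[H+] approximation fails. Use the quadratic:
[H+] = [−1e-05 + √(1e-05² + 2.63e-09)]/2 = 2.11 × 10^-5 M
pH = −log(2.11 × 10^-5) = 4.68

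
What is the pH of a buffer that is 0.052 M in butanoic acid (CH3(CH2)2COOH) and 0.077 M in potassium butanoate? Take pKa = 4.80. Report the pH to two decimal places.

Using pH = pKa + log([base]/[acid]) with [base]/[acid] = 0.077/0.052:
pH = 4.80 + (+0.170) = 4.97

pH = 4.97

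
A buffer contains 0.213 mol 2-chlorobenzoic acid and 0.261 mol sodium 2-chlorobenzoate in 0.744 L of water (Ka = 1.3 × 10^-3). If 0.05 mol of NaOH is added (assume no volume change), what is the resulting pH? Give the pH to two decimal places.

After neutralization: n(ClC6H4COOH) = 0.163 mol, n(ClC6H4COO-) = 0.311 mol.
pKa = −log(1.3 × 10^-3) = 2.886
pH = pKa + log(n_ClC6H4COO-/n_ClC6H4COOH) = 2.886 + log(0.311/0.163) = 2.886 + (+0.281)

pH = 3.17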